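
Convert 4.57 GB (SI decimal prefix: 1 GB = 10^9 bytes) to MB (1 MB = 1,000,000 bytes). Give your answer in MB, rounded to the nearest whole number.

4.57 GB × 1,000,000,000 bytes/GB = 4,570,000,000 bytes
1 MB = 10^6 bytes = 1,000,000 bytes
4,570,000,000 / 1,000,000 = 4,570 MB

4,570 MB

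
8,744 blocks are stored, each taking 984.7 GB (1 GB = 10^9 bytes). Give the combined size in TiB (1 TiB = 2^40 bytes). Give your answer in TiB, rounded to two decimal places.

Total = 8,744 × 984.7 GB = 8610216.8 GB
= 8610216.8 × 1,000,000,000 bytes = 8,610,216,800,000,000 bytes
1 TiB = 1,099,511,627,776 bytes
8,610,216,800,000,000 / 1,099,511,627,776 = 7,830.95 TiB

7,830.95 TiB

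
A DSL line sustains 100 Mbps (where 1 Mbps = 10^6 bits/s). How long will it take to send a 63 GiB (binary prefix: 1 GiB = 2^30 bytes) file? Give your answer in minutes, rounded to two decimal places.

63 GiB = 67,645,734,912 bytes = 541,165,879,296 bits
100 Mbps = 100,000,000 bits/s
time = 541,165,879,296 / 100,000,000 = 5,411.659 s
5,411.659 s / 60 = 90.19 minutes

90.19 minutes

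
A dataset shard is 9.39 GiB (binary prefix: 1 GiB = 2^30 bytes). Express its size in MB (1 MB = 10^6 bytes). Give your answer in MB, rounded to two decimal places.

9.39 GiB = 9.39 × 2^30 bytes = 10,082,435,727.36 bytes
1 MB = 1,000,000 bytes
10,082,435,727.36 / 1,000,000 = 10,082.44 MB

10,082.44 MB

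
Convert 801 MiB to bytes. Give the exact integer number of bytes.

801 × 1,048,576 = 839,909,376 bytes  (1 MiB = 2^20 bytes)

839,909,376 bytes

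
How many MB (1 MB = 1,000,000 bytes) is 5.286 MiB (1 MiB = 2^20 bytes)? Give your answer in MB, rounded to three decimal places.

5.543 MB

5.286 MiB × 1,048,576 bytes/MiB = 5,542,772.736 bytes
1 MB = 10^6 bytes = 1,000,000 bytes
5,542,772.736 / 1,000,000 = 5.543 MB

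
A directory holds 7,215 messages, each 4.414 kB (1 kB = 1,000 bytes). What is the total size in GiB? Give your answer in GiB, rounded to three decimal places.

Total = 7,215 × 4.414 kB = 31847.01 kB
= 31847.01 × 1,000 bytes = 31,847,010 bytes
1 GiB = 1,073,741,824 bytes
31,847,010 / 1,073,741,824 = 0.030 GiB

0.030 GiB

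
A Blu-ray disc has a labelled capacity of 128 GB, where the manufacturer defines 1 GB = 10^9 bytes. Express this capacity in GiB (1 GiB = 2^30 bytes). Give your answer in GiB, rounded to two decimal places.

128 GB × 1,000,000,000 bytes/GB = 128,000,000,000 bytes
1 GiB = 1,073,741,824 bytes
128,000,000,000 / 1,073,741,824 = 119.21 GiB

119.21 GiB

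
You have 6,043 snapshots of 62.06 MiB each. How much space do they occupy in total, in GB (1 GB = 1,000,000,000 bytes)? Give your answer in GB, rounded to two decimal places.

393.25 GB

Total = 6,043 × 62.06 MiB = 375028.58 MiB
= 375028.58 × 1,048,576 bytes = 393,245,968,302.08 bytes
1 GB = 1,000,000,000 bytes
393,245,968,302.08 / 1,000,000,000 = 393.25 GB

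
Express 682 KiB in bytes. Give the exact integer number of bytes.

698,368 bytes

682 × 1,024 = 698,368 bytes  (1 KiB = 2^10 bytes)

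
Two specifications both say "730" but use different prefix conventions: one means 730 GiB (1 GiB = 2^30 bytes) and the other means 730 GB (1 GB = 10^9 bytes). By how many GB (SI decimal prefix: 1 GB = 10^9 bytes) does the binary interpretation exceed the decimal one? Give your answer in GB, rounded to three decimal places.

730 GiB = 730 × 1,073,741,824 = 783,831,531,520 bytes
730 GB = 730 × 1,000,000,000 = 730,000,000,000 bytes
difference = 53,831,531,520 bytes
53,831,531,520 / 1,000,000,000 = 53.832 GB

53.832 GB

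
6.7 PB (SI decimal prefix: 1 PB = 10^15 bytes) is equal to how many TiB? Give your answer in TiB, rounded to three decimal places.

6.7 PB = 6.7 × 10^15 bytes = 6,700,000,000,000,000 bytes
1 TiB = 1,099,511,627,776 bytes
6,700,000,000,000,000 / 1,099,511,627,776 = 6,093.615 TiB

6,093.615 TiB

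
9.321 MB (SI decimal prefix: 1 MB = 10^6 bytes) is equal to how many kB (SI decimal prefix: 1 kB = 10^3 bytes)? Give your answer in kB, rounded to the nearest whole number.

9,321 kB

9.321 MB × 1,000,000 bytes/MB = 9,321,000 bytes
1 kB = 10^3 bytes = 1,000 bytes
9,321,000 / 1,000 = 9,321 kB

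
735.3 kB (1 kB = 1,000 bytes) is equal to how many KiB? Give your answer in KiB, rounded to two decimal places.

718.07 KiB

735.3 kB = 735.3 × 10^3 bytes = 735,300 bytes
1 KiB = 1,024 bytes
735,300 / 1,024 = 718.07 KiB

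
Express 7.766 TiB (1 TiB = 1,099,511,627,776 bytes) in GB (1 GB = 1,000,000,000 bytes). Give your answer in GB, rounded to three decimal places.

7.766 TiB × 1,099,511,627,776 bytes/TiB = 8,538,807,301,308.416 bytes
1 GB = 10^9 bytes = 1,000,000,000 bytes
8,538,807,301,308.416 / 1,000,000,000 = 8,538.807 GB

8,538.807 GB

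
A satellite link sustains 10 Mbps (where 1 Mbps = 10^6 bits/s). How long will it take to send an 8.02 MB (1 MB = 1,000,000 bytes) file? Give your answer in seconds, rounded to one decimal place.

8.02 MB = 8,020,000 bytes = 64,160,000 bits
10 Mbps = 10,000,000 bits/s
time = 64,160,000 / 10,000,000 = 6.4 s

6.4 seconds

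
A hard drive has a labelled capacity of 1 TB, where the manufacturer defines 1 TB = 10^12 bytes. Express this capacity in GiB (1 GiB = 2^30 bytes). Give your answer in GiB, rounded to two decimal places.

1 TB × 1,000,000,000,000 bytes/TB = 1,000,000,000,000 bytes
1 GiB = 1,073,741,824 bytes
1,000,000,000,000 / 1,073,741,824 = 931.32 GiB

931.32 GiB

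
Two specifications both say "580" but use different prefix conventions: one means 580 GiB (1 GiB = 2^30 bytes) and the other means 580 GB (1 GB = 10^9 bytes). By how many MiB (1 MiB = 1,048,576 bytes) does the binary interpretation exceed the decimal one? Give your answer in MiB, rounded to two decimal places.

40,788.90 MiB

580 GiB = 580 × 1,073,741,824 = 622,770,257,920 bytes
580 GB = 580 × 1,000,000,000 = 580,000,000,000 bytes
difference = 42,770,257,920 bytes
42,770,257,920 / 1,048,576 = 40,788.90 MiB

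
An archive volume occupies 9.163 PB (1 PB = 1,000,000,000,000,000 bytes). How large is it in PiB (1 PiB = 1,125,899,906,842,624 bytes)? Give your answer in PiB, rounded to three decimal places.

8.138 PiB

9.163 PB = 9.163 × 10^15 bytes = 9,163,000,000,000,000 bytes
1 PiB = 1,125,899,906,842,624 bytes
9,163,000,000,000,000 / 1,125,899,906,842,624 = 8.138 PiB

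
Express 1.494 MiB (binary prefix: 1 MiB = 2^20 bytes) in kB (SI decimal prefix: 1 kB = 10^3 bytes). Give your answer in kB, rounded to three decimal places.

1,566.573 kB

1.494 MiB = 1.494 × 2^20 bytes = 1,566,572.544 bytes
1 kB = 10^3 bytes = 1,000 bytes
1,566,572.544 / 1,000 = 1,566.573 kB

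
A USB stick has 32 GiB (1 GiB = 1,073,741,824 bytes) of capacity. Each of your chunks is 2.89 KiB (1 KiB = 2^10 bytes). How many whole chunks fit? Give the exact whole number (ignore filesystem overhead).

Capacity: 32 GiB = 34,359,738,368 bytes
Per item: 2.89 KiB = 2,959.36 bytes
⌊34,359,738,368 / 2,959.36⌋ = 11,610,530

11,610,530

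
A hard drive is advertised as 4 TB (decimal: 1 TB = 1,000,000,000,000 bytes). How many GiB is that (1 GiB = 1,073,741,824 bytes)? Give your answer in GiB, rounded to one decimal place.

3,725.3 GiB

4 TB × 1,000,000,000,000 bytes/TB = 4,000,000,000,000 bytes
1 GiB = 1,073,741,824 bytes
4,000,000,000,000 / 1,073,741,824 = 3,725.3 GiB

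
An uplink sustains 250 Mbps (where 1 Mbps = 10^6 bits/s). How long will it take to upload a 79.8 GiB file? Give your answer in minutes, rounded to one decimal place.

79.8 GiB = 85,684,597,555.2 bytes = 685,476,780,441.6 bits
250 Mbps = 250,000,000 bits/s
time = 685,476,780,441.6 / 250,000,000 = 2,741.91 s
2,741.91 s / 60 = 45.7 minutes

45.7 minutes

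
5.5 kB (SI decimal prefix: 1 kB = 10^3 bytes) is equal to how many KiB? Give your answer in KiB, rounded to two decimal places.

5.37 KiB

5.5 kB × 1,000 bytes/kB = 5,500 bytes
1 KiB = 1,024 bytes
5,500 / 1,024 = 5.37 KiB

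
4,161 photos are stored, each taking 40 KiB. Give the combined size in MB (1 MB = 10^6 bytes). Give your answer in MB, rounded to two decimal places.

170.43 MB

Total = 4,161 × 40 KiB = 166,440 KiB
= 166,440 × 1,024 bytes = 170,434,560 bytes
1 MB = 1,000,000 bytes
170,434,560 / 1,000,000 = 170.43 MB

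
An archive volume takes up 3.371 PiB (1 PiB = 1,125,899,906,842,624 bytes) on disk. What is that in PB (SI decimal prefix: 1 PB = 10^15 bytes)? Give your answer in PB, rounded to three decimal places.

3.795 PB

3.371 PiB = 3.371 × 2^50 bytes = 3,795,408,585,966,485.504 bytes
1 PB = 10^15 bytes = 1,000,000,000,000,000 bytes
3,795,408,585,966,485.504 / 1,000,000,000,000,000 = 3.795 PB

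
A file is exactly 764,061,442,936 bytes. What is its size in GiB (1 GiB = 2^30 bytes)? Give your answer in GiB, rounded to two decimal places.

711.59 GiB

764,061,442,936 bytes given.
1 GiB = 2^30 bytes = 1,073,741,824 bytes
764,061,442,936 / 1,073,741,824 = 711.59 GiB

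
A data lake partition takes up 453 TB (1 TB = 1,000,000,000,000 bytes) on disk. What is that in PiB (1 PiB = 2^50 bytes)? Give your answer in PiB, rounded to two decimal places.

0.40 PiB

453 TB × 1,000,000,000,000 bytes/TB = 453,000,000,000,000 bytes
1 PiB = 2^50 bytes = 1,125,899,906,842,624 bytes
453,000,000,000,000 / 1,125,899,906,842,624 = 0.40 PiB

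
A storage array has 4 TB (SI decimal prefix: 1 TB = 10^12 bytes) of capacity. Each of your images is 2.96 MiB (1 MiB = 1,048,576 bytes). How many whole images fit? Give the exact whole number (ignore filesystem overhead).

Capacity: 4 TB = 4,000,000,000,000 bytes
Per item: 2.96 MiB = 3,103,784.96 bytes
⌊4,000,000,000,000 / 3,103,784.96⌋ = 1,288,749

1,288,749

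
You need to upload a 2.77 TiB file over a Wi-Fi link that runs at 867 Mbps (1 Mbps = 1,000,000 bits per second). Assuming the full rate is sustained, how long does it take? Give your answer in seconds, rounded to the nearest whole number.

28,103 seconds

2.77 TiB = 3,045,647,208,939.52 bytes = 24,365,177,671,516.16 bits
867 Mbps = 867,000,000 bits/s
time = 24,365,177,671,516.16 / 867,000,000 = 28,103 s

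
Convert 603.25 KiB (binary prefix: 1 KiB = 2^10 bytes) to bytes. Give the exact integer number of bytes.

603.25 × 1,024 = 617,728 bytes

617,728 bytes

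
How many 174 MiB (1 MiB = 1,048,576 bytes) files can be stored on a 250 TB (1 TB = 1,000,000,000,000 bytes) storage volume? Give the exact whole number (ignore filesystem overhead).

Capacity: 250 TB = 250,000,000,000,000 bytes
Per item: 174 MiB = 182,452,224 bytes
⌊250,000,000,000,000 / 182,452,224⌋ = 1,370,221

1,370,221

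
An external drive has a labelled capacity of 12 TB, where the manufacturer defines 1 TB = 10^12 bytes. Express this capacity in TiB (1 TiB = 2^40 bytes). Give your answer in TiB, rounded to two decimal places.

10.91 TiB

12 TB = 12 × 10^12 bytes = 12,000,000,000,000 bytes
1 TiB = 1,099,511,627,776 bytes
12,000,000,000,000 / 1,099,511,627,776 = 10.91 TiB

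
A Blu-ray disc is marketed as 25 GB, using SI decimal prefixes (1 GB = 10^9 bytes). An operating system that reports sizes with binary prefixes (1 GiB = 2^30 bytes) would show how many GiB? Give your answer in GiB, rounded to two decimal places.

23.28 GiB

25 GB = 25 × 10^9 bytes = 25,000,000,000 bytes
1 GiB = 1,073,741,824 bytes
25,000,000,000 / 1,073,741,824 = 23.28 GiB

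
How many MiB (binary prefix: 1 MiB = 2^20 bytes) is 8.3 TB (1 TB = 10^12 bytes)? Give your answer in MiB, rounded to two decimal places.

7,915,496.83 MiB

8.3 TB = 8.3 × 10^12 bytes = 8,300,000,000,000 bytes
1 MiB = 2^20 bytes = 1,048,576 bytes
8,300,000,000,000 / 1,048,576 = 7,915,496.83 MiB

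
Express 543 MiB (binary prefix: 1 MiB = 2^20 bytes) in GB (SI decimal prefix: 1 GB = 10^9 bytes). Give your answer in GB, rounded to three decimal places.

0.569 GB

543 MiB = 543 × 2^20 bytes = 569,376,768 bytes
1 GB = 1,000,000,000 bytes
569,376,768 / 1,000,000,000 = 0.569 GB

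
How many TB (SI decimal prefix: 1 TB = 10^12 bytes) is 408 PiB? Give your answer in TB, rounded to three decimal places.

459,367.162 TB

408 PiB × 1,125,899,906,842,624 bytes/PiB = 459,367,161,991,790,592 bytes
1 TB = 1,000,000,000,000 bytes
459,367,161,991,790,592 / 1,000,000,000,000 = 459,367.162 TB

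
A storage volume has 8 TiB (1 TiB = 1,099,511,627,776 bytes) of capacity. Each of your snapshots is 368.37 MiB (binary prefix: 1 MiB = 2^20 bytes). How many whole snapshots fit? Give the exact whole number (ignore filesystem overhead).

Capacity: 8 TiB = 8,796,093,022,208 bytes
Per item: 368.37 MiB = 386,263,941.12 bytes
⌊8,796,093,022,208 / 386,263,941.12⌋ = 22,772

22,772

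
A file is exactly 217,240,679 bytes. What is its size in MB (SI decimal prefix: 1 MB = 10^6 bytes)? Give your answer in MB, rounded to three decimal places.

217,240,679 bytes given.
1 MB = 10^6 bytes = 1,000,000 bytes
217,240,679 / 1,000,000 = 217.241 MB

217.241 MB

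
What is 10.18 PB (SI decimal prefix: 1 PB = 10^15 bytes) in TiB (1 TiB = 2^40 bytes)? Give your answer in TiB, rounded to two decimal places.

10.18 PB = 10.18 × 10^15 bytes = 10,180,000,000,000,000 bytes
1 TiB = 1,099,511,627,776 bytes
10,180,000,000,000,000 / 1,099,511,627,776 = 9,258.66 TiB

9,258.66 TiB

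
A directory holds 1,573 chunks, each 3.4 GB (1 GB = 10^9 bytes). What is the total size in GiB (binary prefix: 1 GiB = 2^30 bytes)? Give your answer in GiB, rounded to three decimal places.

4,980.899 GiB

Total = 1,573 × 3.4 GB = 5348.2 GB
= 5348.2 × 1,000,000,000 bytes = 5,348,200,000,000 bytes
1 GiB = 1,073,741,824 bytes
5,348,200,000,000 / 1,073,741,824 = 4,980.899 GiB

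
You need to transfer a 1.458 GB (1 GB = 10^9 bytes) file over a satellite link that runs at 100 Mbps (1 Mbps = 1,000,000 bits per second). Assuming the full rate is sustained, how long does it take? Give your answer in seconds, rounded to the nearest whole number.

117 seconds

1.458 GB = 1,458,000,000 bytes = 11,664,000,000 bits
100 Mbps = 100,000,000 bits/s
time = 11,664,000,000 / 100,000,000 = 117 s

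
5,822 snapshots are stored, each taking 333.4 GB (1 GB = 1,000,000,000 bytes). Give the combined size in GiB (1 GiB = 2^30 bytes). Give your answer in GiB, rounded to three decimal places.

1,807,748.154 GiB

Total = 5,822 × 333.4 GB = 1941054.8 GB
= 1941054.8 × 1,000,000,000 bytes = 1,941,054,800,000,000 bytes
1 GiB = 1,073,741,824 bytes
1,941,054,800,000,000 / 1,073,741,824 = 1,807,748.154 GiB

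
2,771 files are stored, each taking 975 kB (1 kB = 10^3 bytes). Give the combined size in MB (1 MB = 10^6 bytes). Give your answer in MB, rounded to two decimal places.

Total = 2,771 × 975 kB = 2,701,725 kB
= 2,701,725 × 1,000 bytes = 2,701,725,000 bytes
1 MB = 1,000,000 bytes
2,701,725,000 / 1,000,000 = 2,701.73 MB

2,701.73 MB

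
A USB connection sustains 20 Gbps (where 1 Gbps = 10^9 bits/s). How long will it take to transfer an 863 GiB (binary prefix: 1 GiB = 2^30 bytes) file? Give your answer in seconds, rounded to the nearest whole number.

371 seconds

863 GiB = 926,639,194,112 bytes = 7,413,113,552,896 bits
20 Gbps = 20,000,000,000 bits/s
time = 7,413,113,552,896 / 20,000,000,000 = 371 s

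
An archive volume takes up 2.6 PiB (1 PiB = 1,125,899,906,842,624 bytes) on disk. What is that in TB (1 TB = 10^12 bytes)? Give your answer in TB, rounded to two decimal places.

2,927.34 TB

2.6 PiB = 2.6 × 2^50 bytes = 2,927,339,757,790,822.4 bytes
1 TB = 1,000,000,000,000 bytes
2,927,339,757,790,822.4 / 1,000,000,000,000 = 2,927.34 TB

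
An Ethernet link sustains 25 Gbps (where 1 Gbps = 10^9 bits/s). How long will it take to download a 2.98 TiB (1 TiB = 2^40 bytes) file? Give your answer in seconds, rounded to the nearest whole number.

1,048 seconds

2.98 TiB = 3,276,544,650,772.48 bytes = 26,212,357,206,179.84 bits
25 Gbps = 25,000,000,000 bits/s
time = 26,212,357,206,179.84 / 25,000,000,000 = 1,048 s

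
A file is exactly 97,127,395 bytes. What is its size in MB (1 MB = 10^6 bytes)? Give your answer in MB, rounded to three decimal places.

97.127 MB

97,127,395 bytes given.
1 MB = 10^6 bytes = 1,000,000 bytes
97,127,395 / 1,000,000 = 97.127 MB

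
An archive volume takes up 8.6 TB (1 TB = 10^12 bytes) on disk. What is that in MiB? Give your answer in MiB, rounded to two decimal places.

8,201,599.12 MiB

8.6 TB = 8.6 × 10^12 bytes = 8,600,000,000,000 bytes
1 MiB = 1,048,576 bytes
8,600,000,000,000 / 1,048,576 = 8,201,599.12 MiB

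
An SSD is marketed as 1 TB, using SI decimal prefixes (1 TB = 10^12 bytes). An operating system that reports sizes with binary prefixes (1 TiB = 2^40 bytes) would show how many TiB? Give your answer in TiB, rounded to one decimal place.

0.9 TiB

1 TB × 1,000,000,000,000 bytes/TB = 1,000,000,000,000 bytes
1 TiB = 1,099,511,627,776 bytes
1,000,000,000,000 / 1,099,511,627,776 = 0.9 TiB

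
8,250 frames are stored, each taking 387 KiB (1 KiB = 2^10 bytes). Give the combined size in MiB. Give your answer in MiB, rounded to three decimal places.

3,117.920 MiB

Total = 8,250 × 387 KiB = 3,192,750 KiB
= 3,192,750 × 1,024 bytes = 3,269,376,000 bytes
1 MiB = 1,048,576 bytes
3,269,376,000 / 1,048,576 = 3,117.920 MiB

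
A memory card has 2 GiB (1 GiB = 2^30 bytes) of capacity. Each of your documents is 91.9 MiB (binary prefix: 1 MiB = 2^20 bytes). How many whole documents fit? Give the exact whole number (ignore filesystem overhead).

Capacity: 2 GiB = 2,147,483,648 bytes
Per item: 91.9 MiB = 96,364,134.4 bytes
⌊2,147,483,648 / 96,364,134.4⌋ = 22

22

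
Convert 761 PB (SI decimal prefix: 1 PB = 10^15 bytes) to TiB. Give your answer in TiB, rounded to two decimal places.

692,125.47 TiB

761 PB = 761 × 10^15 bytes = 761,000,000,000,000,000 bytes
1 TiB = 2^40 bytes = 1,099,511,627,776 bytes
761,000,000,000,000,000 / 1,099,511,627,776 = 692,125.47 TiB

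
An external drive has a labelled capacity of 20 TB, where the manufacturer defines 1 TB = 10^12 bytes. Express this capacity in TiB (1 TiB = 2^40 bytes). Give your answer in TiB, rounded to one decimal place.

18.2 TiB

20 TB = 20 × 10^12 bytes = 20,000,000,000,000 bytes
1 TiB = 1,099,511,627,776 bytes
20,000,000,000,000 / 1,099,511,627,776 = 18.2 TiB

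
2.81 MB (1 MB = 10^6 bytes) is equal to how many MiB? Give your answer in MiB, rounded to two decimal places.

2.68 MiB

2.81 MB = 2.81 × 10^6 bytes = 2,810,000 bytes
1 MiB = 2^20 bytes = 1,048,576 bytes
2,810,000 / 1,048,576 = 2.68 MiB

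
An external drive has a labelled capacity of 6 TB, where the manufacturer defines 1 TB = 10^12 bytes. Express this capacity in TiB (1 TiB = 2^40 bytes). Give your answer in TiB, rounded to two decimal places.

5.46 TiB

6 TB × 1,000,000,000,000 bytes/TB = 6,000,000,000,000 bytes
1 TiB = 2^40 bytes = 1,099,511,627,776 bytes
6,000,000,000,000 / 1,099,511,627,776 = 5.46 TiB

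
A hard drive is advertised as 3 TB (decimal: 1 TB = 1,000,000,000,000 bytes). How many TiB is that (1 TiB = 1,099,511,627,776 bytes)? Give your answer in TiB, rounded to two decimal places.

3 TB × 1,000,000,000,000 bytes/TB = 3,000,000,000,000 bytes
1 TiB = 2^40 bytes = 1,099,511,627,776 bytes
3,000,000,000,000 / 1,099,511,627,776 = 2.73 TiB

2.73 TiB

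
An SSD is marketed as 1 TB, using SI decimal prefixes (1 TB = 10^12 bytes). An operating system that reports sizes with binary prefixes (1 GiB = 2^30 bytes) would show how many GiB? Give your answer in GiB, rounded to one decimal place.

1 TB × 1,000,000,000,000 bytes/TB = 1,000,000,000,000 bytes
1 GiB = 2^30 bytes = 1,073,741,824 bytes
1,000,000,000,000 / 1,073,741,824 = 931.3 GiB

931.3 GiB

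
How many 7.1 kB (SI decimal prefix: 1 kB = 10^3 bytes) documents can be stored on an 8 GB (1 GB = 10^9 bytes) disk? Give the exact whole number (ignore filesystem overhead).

1,126,760

Capacity: 8 GB = 8,000,000,000 bytes
Per item: 7.1 kB = 7,100 bytes
⌊8,000,000,000 / 7,100⌋ = 1,126,760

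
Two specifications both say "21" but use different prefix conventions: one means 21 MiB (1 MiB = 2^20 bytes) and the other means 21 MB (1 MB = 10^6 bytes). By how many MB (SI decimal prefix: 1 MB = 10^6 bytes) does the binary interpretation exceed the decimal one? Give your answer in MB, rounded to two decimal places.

1.02 MB

21 MiB = 21 × 1,048,576 = 22,020,096 bytes
21 MB = 21 × 1,000,000 = 21,000,000 bytes
difference = 1,020,096 bytes
1,020,096 / 1,000,000 = 1.02 MB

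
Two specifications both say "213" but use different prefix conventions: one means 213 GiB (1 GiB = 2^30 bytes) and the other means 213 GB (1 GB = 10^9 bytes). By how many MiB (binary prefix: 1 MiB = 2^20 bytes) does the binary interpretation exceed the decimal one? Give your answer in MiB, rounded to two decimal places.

14,979.37 MiB

213 GiB = 213 × 1,073,741,824 = 228,707,008,512 bytes
213 GB = 213 × 1,000,000,000 = 213,000,000,000 bytes
difference = 15,707,008,512 bytes
15,707,008,512 / 1,048,576 = 14,979.37 MiB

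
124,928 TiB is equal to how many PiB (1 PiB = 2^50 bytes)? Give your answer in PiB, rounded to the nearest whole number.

122 PiB

124,928 TiB = 124,928 × 2^40 bytes = 137,359,788,634,800,128 bytes
1 PiB = 2^50 bytes = 1,125,899,906,842,624 bytes
137,359,788,634,800,128 / 1,125,899,906,842,624 = 122 PiB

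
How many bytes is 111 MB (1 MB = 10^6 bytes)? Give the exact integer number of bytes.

111,000,000 bytes

111 × 1,000,000 = 111,000,000 bytes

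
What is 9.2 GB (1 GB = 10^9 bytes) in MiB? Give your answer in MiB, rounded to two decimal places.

9.2 GB = 9.2 × 10^9 bytes = 9,200,000,000 bytes
1 MiB = 2^20 bytes = 1,048,576 bytes
9,200,000,000 / 1,048,576 = 8,773.80 MiB

8,773.80 MiB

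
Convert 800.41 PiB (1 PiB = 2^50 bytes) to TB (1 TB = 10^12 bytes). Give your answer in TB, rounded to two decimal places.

901,181.54 TB

800.41 PiB × 1,125,899,906,842,624 bytes/PiB = 901,181,544,435,904,675.84 bytes
1 TB = 10^12 bytes = 1,000,000,000,000 bytes
901,181,544,435,904,675.84 / 1,000,000,000,000 = 901,181.54 TB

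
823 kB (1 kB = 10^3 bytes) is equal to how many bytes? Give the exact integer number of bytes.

823 × 1,000 = 823,000 bytes

823,000 bytes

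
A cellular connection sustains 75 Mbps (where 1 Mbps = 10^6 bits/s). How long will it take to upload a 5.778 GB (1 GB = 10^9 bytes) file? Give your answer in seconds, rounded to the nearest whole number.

5.778 GB = 5,778,000,000 bytes = 46,224,000,000 bits
75 Mbps = 75,000,000 bits/s
time = 46,224,000,000 / 75,000,000 = 616 s

616 seconds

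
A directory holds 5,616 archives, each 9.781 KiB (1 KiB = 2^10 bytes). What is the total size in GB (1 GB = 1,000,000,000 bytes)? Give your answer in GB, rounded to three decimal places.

Total = 5,616 × 9.781 KiB = 54930.096 KiB
= 54930.096 × 1,024 bytes = 56,248,418.304 bytes
1 GB = 1,000,000,000 bytes
56,248,418.304 / 1,000,000,000 = 0.056 GB

0.056 GB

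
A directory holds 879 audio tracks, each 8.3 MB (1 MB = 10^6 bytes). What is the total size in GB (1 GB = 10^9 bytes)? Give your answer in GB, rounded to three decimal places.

Total = 879 × 8.3 MB = 7295.7 MB
= 7295.7 × 1,000,000 bytes = 7,295,700,000 bytes
1 GB = 1,000,000,000 bytes
7,295,700,000 / 1,000,000,000 = 7.296 GB

7.296 GB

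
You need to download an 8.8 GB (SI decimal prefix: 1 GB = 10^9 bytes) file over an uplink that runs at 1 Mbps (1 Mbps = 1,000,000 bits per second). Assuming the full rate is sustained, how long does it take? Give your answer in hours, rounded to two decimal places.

8.8 GB = 8,800,000,000 bytes = 70,400,000,000 bits
1 Mbps = 1,000,000 bits/s
time = 70,400,000,000 / 1,000,000 = 70,400.0000 s
70,400.0000 s / 3600 = 19.56 hours

19.56 hours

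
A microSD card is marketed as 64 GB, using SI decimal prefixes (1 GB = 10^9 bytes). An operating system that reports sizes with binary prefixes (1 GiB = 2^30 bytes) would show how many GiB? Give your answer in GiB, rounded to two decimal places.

64 GB × 1,000,000,000 bytes/GB = 64,000,000,000 bytes
1 GiB = 1,073,741,824 bytes
64,000,000,000 / 1,073,741,824 = 59.60 GiB

59.60 GiB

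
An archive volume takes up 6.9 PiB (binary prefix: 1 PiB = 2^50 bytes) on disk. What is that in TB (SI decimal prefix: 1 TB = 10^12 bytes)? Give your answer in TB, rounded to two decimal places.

6.9 PiB = 6.9 × 2^50 bytes = 7,768,709,357,214,105.6 bytes
1 TB = 1,000,000,000,000 bytes
7,768,709,357,214,105.6 / 1,000,000,000,000 = 7,768.71 TB

7,768.71 TB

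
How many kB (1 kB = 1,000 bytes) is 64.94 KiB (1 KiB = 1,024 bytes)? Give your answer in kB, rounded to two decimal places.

66.50 kB

64.94 KiB = 64.94 × 2^10 bytes = 66,498.56 bytes
1 kB = 1,000 bytes
66,498.56 / 1,000 = 66.50 kB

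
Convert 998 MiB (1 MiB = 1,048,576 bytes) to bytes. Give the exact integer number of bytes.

998 × 1,048,576 = 1,046,478,848 bytes  (1 MiB = 2^20 bytes)

1,046,478,848 bytes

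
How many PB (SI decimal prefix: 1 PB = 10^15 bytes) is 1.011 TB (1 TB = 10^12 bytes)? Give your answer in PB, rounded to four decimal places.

1.011 TB = 1.011 × 10^12 bytes = 1,011,000,000,000 bytes
1 PB = 1,000,000,000,000,000 bytes
1,011,000,000,000 / 1,000,000,000,000,000 = 0.0010 PB

0.0010 PB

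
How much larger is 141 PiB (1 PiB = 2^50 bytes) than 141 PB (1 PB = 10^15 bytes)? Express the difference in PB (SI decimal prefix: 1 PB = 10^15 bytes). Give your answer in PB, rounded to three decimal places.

141 PiB = 141 × 1,125,899,906,842,624 = 158,751,886,864,809,984 bytes
141 PB = 141 × 1,000,000,000,000,000 = 141,000,000,000,000,000 bytes
difference = 17,751,886,864,809,984 bytes
17,751,886,864,809,984 / 1,000,000,000,000,000 = 17.752 PB

17.752 PB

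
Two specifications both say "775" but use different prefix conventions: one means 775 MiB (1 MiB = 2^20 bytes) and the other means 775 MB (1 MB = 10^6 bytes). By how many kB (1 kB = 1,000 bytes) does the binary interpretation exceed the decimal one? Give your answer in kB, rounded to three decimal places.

775 MiB = 775 × 1,048,576 = 812,646,400 bytes
775 MB = 775 × 1,000,000 = 775,000,000 bytes
difference = 37,646,400 bytes
37,646,400 / 1,000 = 37,646.400 kB

37,646.400 kB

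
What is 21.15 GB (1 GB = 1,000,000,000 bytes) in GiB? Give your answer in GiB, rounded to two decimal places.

21.15 GB × 1,000,000,000 bytes/GB = 21,150,000,000 bytes
1 GiB = 1,073,741,824 bytes
21,150,000,000 / 1,073,741,824 = 19.70 GiB

19.70 GiB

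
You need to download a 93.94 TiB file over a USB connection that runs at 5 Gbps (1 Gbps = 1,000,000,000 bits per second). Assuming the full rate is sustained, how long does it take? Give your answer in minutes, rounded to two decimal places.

2,754.35 minutes

93.94 TiB = 103,288,122,313,277.44 bytes = 826,304,978,506,219.52 bits
5 Gbps = 5,000,000,000 bits/s
time = 826,304,978,506,219.52 / 5,000,000,000 = 165,260.996 s
165,260.996 s / 60 = 2,754.35 minutes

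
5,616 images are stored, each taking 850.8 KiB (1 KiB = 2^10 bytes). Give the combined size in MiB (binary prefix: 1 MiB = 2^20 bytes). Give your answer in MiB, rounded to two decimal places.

4,666.11 MiB

Total = 5,616 × 850.8 KiB = 4778092.8 KiB
= 4778092.8 × 1,024 bytes = 4,892,767,027.2 bytes
1 MiB = 1,048,576 bytes
4,892,767,027.2 / 1,048,576 = 4,666.11 MiB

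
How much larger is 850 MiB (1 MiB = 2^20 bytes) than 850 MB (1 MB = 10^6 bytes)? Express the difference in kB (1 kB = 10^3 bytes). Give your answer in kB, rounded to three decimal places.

41,289.600 kB

850 MiB = 850 × 1,048,576 = 891,289,600 bytes
850 MB = 850 × 1,000,000 = 850,000,000 bytes
difference = 41,289,600 bytes
41,289,600 / 1,000 = 41,289.600 kB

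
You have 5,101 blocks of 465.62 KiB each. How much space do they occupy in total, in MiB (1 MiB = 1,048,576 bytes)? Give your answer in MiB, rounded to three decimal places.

Total = 5,101 × 465.62 KiB = 2375127.62 KiB
= 2375127.62 × 1,024 bytes = 2,432,130,682.88 bytes
1 MiB = 1,048,576 bytes
2,432,130,682.88 / 1,048,576 = 2,319.461 MiB

2,319.461 MiB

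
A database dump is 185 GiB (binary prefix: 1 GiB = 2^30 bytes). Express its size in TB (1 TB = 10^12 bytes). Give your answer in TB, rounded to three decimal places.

0.199 TB

185 GiB × 1,073,741,824 bytes/GiB = 198,642,237,440 bytes
1 TB = 1,000,000,000,000 bytes
198,642,237,440 / 1,000,000,000,000 = 0.199 TB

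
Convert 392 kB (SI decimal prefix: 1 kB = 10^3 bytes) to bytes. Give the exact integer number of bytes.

392 × 1,000 = 392,000 bytes  (1 kB = 10^3 bytes)

392,000 bytes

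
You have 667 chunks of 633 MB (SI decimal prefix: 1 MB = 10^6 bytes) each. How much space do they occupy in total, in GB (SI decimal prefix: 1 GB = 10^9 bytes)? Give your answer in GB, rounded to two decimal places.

422.21 GB

Total = 667 × 633 MB = 422,211 MB
= 422,211 × 1,000,000 bytes = 422,211,000,000 bytes
1 GB = 1,000,000,000 bytes
422,211,000,000 / 1,000,000,000 = 422.21 GB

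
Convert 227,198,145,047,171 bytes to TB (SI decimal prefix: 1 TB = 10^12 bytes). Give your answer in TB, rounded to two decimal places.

227,198,145,047,171 bytes given.
1 TB = 10^12 bytes = 1,000,000,000,000 bytes
227,198,145,047,171 / 1,000,000,000,000 = 227.20 TB

227.20 TB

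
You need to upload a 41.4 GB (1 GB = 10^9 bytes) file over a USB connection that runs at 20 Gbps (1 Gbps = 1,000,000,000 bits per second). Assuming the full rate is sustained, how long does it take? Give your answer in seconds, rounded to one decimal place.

41.4 GB = 41,400,000,000 bytes = 331,200,000,000 bits
20 Gbps = 20,000,000,000 bits/s
time = 331,200,000,000 / 20,000,000,000 = 16.6 s

16.6 seconds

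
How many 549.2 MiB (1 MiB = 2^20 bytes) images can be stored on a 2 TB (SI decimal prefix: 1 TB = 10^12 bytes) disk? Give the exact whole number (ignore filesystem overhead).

Capacity: 2 TB = 2,000,000,000,000 bytes
Per item: 549.2 MiB = 575,877,939.2 bytes
⌊2,000,000,000,000 / 575,877,939.2⌋ = 3,472

3,472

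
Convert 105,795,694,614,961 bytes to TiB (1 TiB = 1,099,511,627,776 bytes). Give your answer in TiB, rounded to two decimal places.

105,795,694,614,961 bytes given.
1 TiB = 1,099,511,627,776 bytes
105,795,694,614,961 / 1,099,511,627,776 = 96.22 TiB

96.22 TiB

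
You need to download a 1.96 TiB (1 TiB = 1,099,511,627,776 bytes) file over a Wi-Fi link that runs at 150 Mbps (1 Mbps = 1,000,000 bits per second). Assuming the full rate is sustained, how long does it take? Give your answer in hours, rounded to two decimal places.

31.93 hours

1.96 TiB = 2,155,042,790,440.96 bytes = 17,240,342,323,527.68 bits
150 Mbps = 150,000,000 bits/s
time = 17,240,342,323,527.68 / 150,000,000 = 114,935.6155 s
114,935.6155 s / 3600 = 31.93 hours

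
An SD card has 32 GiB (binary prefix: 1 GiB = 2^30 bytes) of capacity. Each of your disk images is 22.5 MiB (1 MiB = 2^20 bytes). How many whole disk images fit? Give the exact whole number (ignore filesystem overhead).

Capacity: 32 GiB = 34,359,738,368 bytes
Per item: 22.5 MiB = 23,592,960 bytes
⌊34,359,738,368 / 23,592,960⌋ = 1,456

1,456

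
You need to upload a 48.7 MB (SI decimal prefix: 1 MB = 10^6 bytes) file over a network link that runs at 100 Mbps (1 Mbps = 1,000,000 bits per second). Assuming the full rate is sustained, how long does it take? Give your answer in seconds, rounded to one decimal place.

3.9 seconds

48.7 MB = 48,700,000 bytes = 389,600,000 bits
100 Mbps = 100,000,000 bits/s
time = 389,600,000 / 100,000,000 = 3.9 s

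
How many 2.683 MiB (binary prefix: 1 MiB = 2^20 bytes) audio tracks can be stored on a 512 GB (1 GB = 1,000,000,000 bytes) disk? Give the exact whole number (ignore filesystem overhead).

Capacity: 512 GB = 512,000,000,000 bytes
Per item: 2.683 MiB = 2,813,329.408 bytes
⌊512,000,000,000 / 2,813,329.408⌋ = 181,990

181,990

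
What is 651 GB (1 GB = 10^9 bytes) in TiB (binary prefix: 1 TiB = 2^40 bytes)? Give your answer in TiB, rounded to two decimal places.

651 GB = 651 × 10^9 bytes = 651,000,000,000 bytes
1 TiB = 1,099,511,627,776 bytes
651,000,000,000 / 1,099,511,627,776 = 0.59 TiB

0.59 TiB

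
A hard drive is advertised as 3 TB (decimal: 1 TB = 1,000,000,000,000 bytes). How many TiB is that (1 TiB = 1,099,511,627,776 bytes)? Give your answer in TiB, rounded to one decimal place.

3 TB × 1,000,000,000,000 bytes/TB = 3,000,000,000,000 bytes
1 TiB = 2^40 bytes = 1,099,511,627,776 bytes
3,000,000,000,000 / 1,099,511,627,776 = 2.7 TiB

2.7 TiB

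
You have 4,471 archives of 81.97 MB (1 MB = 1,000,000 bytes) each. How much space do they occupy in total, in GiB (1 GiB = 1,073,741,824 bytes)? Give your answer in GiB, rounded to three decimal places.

Total = 4,471 × 81.97 MB = 366487.87 MB
= 366487.87 × 1,000,000 bytes = 366,487,870,000 bytes
1 GiB = 1,073,741,824 bytes
366,487,870,000 / 1,073,741,824 = 341.318 GiB

341.318 GiB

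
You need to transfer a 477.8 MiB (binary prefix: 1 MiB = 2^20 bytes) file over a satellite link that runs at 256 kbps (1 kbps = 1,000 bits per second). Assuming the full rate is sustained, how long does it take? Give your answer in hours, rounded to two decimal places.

4.35 hours

477.8 MiB = 501,009,612.8 bytes = 4,008,076,902.4 bits
256 kbps = 256,000 bits/s
time = 4,008,076,902.4 / 256,000 = 15,656.5504 s
15,656.5504 s / 3600 = 4.35 hours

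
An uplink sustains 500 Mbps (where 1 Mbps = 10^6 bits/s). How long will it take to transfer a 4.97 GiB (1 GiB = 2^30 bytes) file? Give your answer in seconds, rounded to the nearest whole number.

85 seconds

4.97 GiB = 5,336,496,865.28 bytes = 42,691,974,922.24 bits
500 Mbps = 500,000,000 bits/s
time = 42,691,974,922.24 / 500,000,000 = 85 s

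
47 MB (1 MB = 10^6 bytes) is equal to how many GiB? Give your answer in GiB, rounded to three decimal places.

47 MB = 47 × 10^6 bytes = 47,000,000 bytes
1 GiB = 2^30 bytes = 1,073,741,824 bytes
47,000,000 / 1,073,741,824 = 0.044 GiB

0.044 GiB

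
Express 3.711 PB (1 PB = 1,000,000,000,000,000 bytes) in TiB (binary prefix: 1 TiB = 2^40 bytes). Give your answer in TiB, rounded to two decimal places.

3.711 PB = 3.711 × 10^15 bytes = 3,711,000,000,000,000 bytes
1 TiB = 1,099,511,627,776 bytes
3,711,000,000,000,000 / 1,099,511,627,776 = 3,375.13 TiB

3,375.13 TiB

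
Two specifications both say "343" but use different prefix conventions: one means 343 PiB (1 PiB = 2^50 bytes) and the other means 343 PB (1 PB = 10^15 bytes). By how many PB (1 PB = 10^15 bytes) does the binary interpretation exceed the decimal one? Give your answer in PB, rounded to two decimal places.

343 PiB = 343 × 1,125,899,906,842,624 = 386,183,668,047,020,032 bytes
343 PB = 343 × 1,000,000,000,000,000 = 343,000,000,000,000,000 bytes
difference = 43,183,668,047,020,032 bytes
43,183,668,047,020,032 / 1,000,000,000,000,000 = 43.18 PB

43.18 PB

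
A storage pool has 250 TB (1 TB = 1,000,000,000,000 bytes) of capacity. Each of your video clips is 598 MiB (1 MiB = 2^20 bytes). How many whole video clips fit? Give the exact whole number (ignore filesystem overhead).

398,693

Capacity: 250 TB = 250,000,000,000,000 bytes
Per item: 598 MiB = 627,048,448 bytes
⌊250,000,000,000,000 / 627,048,448⌋ = 398,693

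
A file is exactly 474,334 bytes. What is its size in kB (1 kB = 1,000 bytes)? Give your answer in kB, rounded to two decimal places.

474.33 kB

474,334 bytes given.
1 kB = 1,000 bytes
474,334 / 1,000 = 474.33 kB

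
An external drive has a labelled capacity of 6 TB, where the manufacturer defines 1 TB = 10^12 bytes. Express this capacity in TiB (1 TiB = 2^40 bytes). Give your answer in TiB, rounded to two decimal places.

5.46 TiB

6 TB = 6 × 10^12 bytes = 6,000,000,000,000 bytes
1 TiB = 1,099,511,627,776 bytes
6,000,000,000,000 / 1,099,511,627,776 = 5.46 TiB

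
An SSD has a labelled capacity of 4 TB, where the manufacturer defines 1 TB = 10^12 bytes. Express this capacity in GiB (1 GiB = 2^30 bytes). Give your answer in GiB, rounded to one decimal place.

4 TB = 4 × 10^12 bytes = 4,000,000,000,000 bytes
1 GiB = 1,073,741,824 bytes
4,000,000,000,000 / 1,073,741,824 = 3,725.3 GiB

3,725.3 GiB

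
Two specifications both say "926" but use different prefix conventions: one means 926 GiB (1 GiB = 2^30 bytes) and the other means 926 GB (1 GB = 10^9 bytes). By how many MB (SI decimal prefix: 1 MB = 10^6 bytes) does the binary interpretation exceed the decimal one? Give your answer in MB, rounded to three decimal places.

926 GiB = 926 × 1,073,741,824 = 994,284,929,024 bytes
926 GB = 926 × 1,000,000,000 = 926,000,000,000 bytes
difference = 68,284,929,024 bytes
68,284,929,024 / 1,000,000 = 68,284.929 MB

68,284.929 MB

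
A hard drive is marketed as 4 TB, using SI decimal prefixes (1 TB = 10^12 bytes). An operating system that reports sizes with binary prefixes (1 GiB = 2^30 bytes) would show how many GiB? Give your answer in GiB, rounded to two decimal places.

4 TB × 1,000,000,000,000 bytes/TB = 4,000,000,000,000 bytes
1 GiB = 2^30 bytes = 1,073,741,824 bytes
4,000,000,000,000 / 1,073,741,824 = 3,725.29 GiB

3,725.29 GiB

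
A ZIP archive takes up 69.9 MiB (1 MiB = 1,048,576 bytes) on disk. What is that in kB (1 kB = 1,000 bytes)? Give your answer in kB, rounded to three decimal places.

69.9 MiB = 69.9 × 2^20 bytes = 73,295,462.4 bytes
1 kB = 1,000 bytes
73,295,462.4 / 1,000 = 73,295.462 kB

73,295.462 kB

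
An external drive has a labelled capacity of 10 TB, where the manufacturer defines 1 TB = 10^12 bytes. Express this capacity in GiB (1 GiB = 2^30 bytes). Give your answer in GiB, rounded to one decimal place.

10 TB = 10 × 10^12 bytes = 10,000,000,000,000 bytes
1 GiB = 2^30 bytes = 1,073,741,824 bytes
10,000,000,000,000 / 1,073,741,824 = 9,313.2 GiB

9,313.2 GiB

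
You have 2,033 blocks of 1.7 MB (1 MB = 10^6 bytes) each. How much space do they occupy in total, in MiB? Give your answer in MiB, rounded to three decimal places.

3,295.994 MiB

Total = 2,033 × 1.7 MB = 3456.1 MB
= 3456.1 × 1,000,000 bytes = 3,456,100,000 bytes
1 MiB = 1,048,576 bytes
3,456,100,000 / 1,048,576 = 3,295.994 MiB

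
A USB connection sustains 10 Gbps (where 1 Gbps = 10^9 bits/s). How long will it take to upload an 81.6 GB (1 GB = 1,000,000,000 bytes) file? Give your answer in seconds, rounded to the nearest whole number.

81.6 GB = 81,600,000,000 bytes = 652,800,000,000 bits
10 Gbps = 10,000,000,000 bits/s
time = 652,800,000,000 / 10,000,000,000 = 65 s

65 seconds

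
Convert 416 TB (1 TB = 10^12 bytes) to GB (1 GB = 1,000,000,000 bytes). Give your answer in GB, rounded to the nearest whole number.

416 TB = 416 × 10^12 bytes = 416,000,000,000,000 bytes
1 GB = 1,000,000,000 bytes
416,000,000,000,000 / 1,000,000,000 = 416,000 GB

416,000 GB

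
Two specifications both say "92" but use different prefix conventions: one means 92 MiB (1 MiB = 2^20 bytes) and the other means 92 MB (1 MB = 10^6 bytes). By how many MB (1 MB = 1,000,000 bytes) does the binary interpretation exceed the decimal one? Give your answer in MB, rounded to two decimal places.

4.47 MB

92 MiB = 92 × 1,048,576 = 96,468,992 bytes
92 MB = 92 × 1,000,000 = 92,000,000 bytes
difference = 4,468,992 bytes
4,468,992 / 1,000,000 = 4.47 MB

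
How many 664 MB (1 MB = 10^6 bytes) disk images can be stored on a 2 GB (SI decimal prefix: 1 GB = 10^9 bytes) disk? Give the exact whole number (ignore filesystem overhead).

3

Capacity: 2 GB = 2,000,000,000 bytes
Per item: 664 MB = 664,000,000 bytes
⌊2,000,000,000 / 664,000,000⌋ = 3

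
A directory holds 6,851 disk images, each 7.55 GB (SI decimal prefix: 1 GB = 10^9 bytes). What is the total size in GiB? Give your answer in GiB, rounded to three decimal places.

48,172.707 GiB

Total = 6,851 × 7.55 GB = 51725.05 GB
= 51725.05 × 1,000,000,000 bytes = 51,725,050,000,000 bytes
1 GiB = 1,073,741,824 bytes
51,725,050,000,000 / 1,073,741,824 = 48,172.707 GiB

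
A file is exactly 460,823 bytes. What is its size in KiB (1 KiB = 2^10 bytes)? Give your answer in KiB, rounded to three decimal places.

450.022 KiB

460,823 bytes given.
1 KiB = 1,024 bytes
460,823 / 1,024 = 450.022 KiB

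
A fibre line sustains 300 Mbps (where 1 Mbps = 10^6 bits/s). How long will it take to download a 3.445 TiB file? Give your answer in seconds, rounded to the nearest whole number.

3.445 TiB = 3,787,817,557,688.32 bytes = 30,302,540,461,506.56 bits
300 Mbps = 300,000,000 bits/s
time = 30,302,540,461,506.56 / 300,000,000 = 101,008 s

101,008 seconds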